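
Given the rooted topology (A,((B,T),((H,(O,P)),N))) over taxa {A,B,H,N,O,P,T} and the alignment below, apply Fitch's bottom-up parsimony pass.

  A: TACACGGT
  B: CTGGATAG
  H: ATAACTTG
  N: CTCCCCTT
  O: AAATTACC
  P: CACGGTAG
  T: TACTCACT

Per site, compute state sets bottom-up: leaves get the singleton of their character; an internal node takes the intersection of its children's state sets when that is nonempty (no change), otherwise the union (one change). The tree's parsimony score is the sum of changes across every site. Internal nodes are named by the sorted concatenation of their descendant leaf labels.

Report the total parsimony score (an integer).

site 0, node BT: B={C} ∪ T={T} → {C,T} (+1)
site 0, node OP: O={A} ∪ P={C} → {A,C} (+1)
site 0, node HOP: H={A} ∩ OP={A,C} → {A} (+0)
site 0, node HNOP: HOP={A} ∪ N={C} → {A,C} (+1)
site 0, node BHNOPT: BT={C,T} ∩ HNOP={A,C} → {C} (+0)
site 0, node ABHNOPT: A={T} ∪ BHNOPT={C} → {C,T} (+1)
site 1, node BT: B={T} ∪ T={A} → {A,T} (+1)
site 1, node OP: O={A} ∩ P={A} → {A} (+0)
site 1, node HOP: H={T} ∪ OP={A} → {A,T} (+1)
site 1, node HNOP: HOP={A,T} ∩ N={T} → {T} (+0)
site 1, node BHNOPT: BT={A,T} ∩ HNOP={T} → {T} (+0)
site 1, node ABHNOPT: A={A} ∪ BHNOPT={T} → {A,T} (+1)
site 2, node BT: B={G} ∪ T={C} → {C,G} (+1)
site 2, node OP: O={A} ∪ P={C} → {A,C} (+1)
site 2, node HOP: H={A} ∩ OP={A,C} → {A} (+0)
site 2, node HNOP: HOP={A} ∪ N={C} → {A,C} (+1)
site 2, node BHNOPT: BT={C,G} ∩ HNOP={A,C} → {C} (+0)
site 2, node ABHNOPT: A={C} ∩ BHNOPT={C} → {C} (+0)
site 3, node BT: B={G} ∪ T={T} → {G,T} (+1)
site 3, node OP: O={T} ∪ P={G} → {G,T} (+1)
site 3, node HOP: H={A} ∪ OP={G,T} → {A,G,T} (+1)
site 3, node HNOP: HOP={A,G,T} ∪ N={C} → {A,C,G,T} (+1)
site 3, node BHNOPT: BT={G,T} ∩ HNOP={A,C,G,T} → {G,T} (+0)
site 3, node ABHNOPT: A={A} ∪ BHNOPT={G,T} → {A,G,T} (+1)
site 4, node BT: B={A} ∪ T={C} → {A,C} (+1)
site 4, node OP: O={T} ∪ P={G} → {G,T} (+1)
site 4, node HOP: H={C} ∪ OP={G,T} → {C,G,T} (+1)
site 4, node HNOP: HOP={C,G,T} ∩ N={C} → {C} (+0)
site 4, node BHNOPT: BT={A,C} ∩ HNOP={C} → {C} (+0)
site 4, node ABHNOPT: A={C} ∩ BHNOPT={C} → {C} (+0)
site 5, node BT: B={T} ∪ T={A} → {A,T} (+1)
site 5, node OP: O={A} ∪ P={T} → {A,T} (+1)
site 5, node HOP: H={T} ∩ OP={A,T} → {T} (+0)
site 5, node HNOP: HOP={T} ∪ N={C} → {C,T} (+1)
site 5, node BHNOPT: BT={A,T} ∩ HNOP={C,T} → {T} (+0)
site 5, node ABHNOPT: A={G} ∪ BHNOPT={T} → {G,T} (+1)
site 6, node BT: B={A} ∪ T={C} → {A,C} (+1)
site 6, node OP: O={C} ∪ P={A} → {A,C} (+1)
site 6, node HOP: H={T} ∪ OP={A,C} → {A,C,T} (+1)
site 6, node HNOP: HOP={A,C,T} ∩ N={T} → {T} (+0)
site 6, node BHNOPT: BT={A,C} ∪ HNOP={T} → {A,C,T} (+1)
site 6, node ABHNOPT: A={G} ∪ BHNOPT={A,C,T} → {A,C,G,T} (+1)
site 7, node BT: B={G} ∪ T={T} → {G,T} (+1)
site 7, node OP: O={C} ∪ P={G} → {C,G} (+1)
site 7, node HOP: H={G} ∩ OP={C,G} → {G} (+0)
site 7, node HNOP: HOP={G} ∪ N={T} → {G,T} (+1)
site 7, node BHNOPT: BT={G,T} ∩ HNOP={G,T} → {G,T} (+0)
site 7, node ABHNOPT: A={T} ∩ BHNOPT={G,T} → {T} (+0)
per-site changes: [4, 3, 3, 5, 3, 4, 5, 3]; total = 30

30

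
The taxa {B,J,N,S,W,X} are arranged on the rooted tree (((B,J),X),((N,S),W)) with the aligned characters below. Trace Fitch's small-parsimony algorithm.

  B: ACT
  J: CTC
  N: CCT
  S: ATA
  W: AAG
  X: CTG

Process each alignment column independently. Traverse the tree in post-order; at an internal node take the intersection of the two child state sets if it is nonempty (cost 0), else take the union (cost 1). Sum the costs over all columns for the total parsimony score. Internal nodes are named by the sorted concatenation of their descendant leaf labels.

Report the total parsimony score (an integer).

[col 0] BJ: children B:{A}, J:{C} ∪→ {A,C}; cost 1
[col 0] BJX: children BJ:{A,C}, X:{C} ∩→ {C}; cost 0
[col 0] NS: children N:{C}, S:{A} ∪→ {A,C}; cost 1
[col 0] NSW: children NS:{A,C}, W:{A} ∩→ {A}; cost 0
[col 0] BJNSWX: children BJX:{C}, NSW:{A} ∪→ {A,C}; cost 1
[col 1] BJ: children B:{C}, J:{T} ∪→ {C,T}; cost 1
[col 1] BJX: children BJ:{C,T}, X:{T} ∩→ {T}; cost 0
[col 1] NS: children N:{C}, S:{T} ∪→ {C,T}; cost 1
[col 1] NSW: children NS:{C,T}, W:{A} ∪→ {A,C,T}; cost 1
[col 1] BJNSWX: children BJX:{T}, NSW:{A,C,T} ∩→ {T}; cost 0
[col 2] BJ: children B:{T}, J:{C} ∪→ {C,T}; cost 1
[col 2] BJX: children BJ:{C,T}, X:{G} ∪→ {C,G,T}; cost 1
[col 2] NS: children N:{T}, S:{A} ∪→ {A,T}; cost 1
[col 2] NSW: children NS:{A,T}, W:{G} ∪→ {A,G,T}; cost 1
[col 2] BJNSWX: children BJX:{C,G,T}, NSW:{A,G,T} ∩→ {G,T}; cost 0
per-site changes: [3, 3, 4]; total = 10

10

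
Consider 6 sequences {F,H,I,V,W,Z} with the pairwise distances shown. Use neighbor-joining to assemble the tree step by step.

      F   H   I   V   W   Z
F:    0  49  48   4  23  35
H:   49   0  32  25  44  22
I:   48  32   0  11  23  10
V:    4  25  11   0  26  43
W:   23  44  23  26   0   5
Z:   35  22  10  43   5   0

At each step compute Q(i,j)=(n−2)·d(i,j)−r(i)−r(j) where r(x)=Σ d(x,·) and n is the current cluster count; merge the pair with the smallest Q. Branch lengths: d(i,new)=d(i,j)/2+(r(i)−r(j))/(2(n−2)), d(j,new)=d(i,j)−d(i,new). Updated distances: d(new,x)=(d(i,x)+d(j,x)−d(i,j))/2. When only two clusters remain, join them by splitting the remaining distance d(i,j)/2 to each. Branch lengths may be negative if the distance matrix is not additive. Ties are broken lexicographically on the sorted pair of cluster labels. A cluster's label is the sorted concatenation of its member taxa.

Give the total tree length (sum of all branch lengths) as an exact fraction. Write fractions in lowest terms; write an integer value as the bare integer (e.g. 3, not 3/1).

step 1: merge (F,V) at d=4, Q=-252; branch lengths F→33/4, V→-17/4; new cluster FV
  updated: d(FV,H)=35, d(FV,I)=55/2, d(FV,W)=45/2, d(FV,Z)=37
step 2: merge (W,Z) at d=5, Q=-307/2; branch lengths W→71/12, Z→-11/12; new cluster WZ
  updated: d(FV,WZ)=109/4, d(H,WZ)=61/2, d(I,WZ)=14
step 3: merge (FV,H) at d=35, Q=-469/4; branch lengths FV→249/16, H→311/16; new cluster FHV
  updated: d(FHV,I)=49/4, d(FHV,WZ)=91/8
step 4: merge (FHV,I) at d=49/4, Q=-301/8; branch lengths FHV→77/16, I→119/16; new cluster FHIV
  updated: d(FHIV,WZ)=105/16
step 5: merge (FHIV,WZ) at d=105/16; branch lengths FHIV→105/32, WZ→105/32; new cluster FHIVWZ
final tree: ((((F:33/4,V:-17/4):249/16,H:311/16):77/16,I:119/16):105/32,(W:71/12,Z:-11/12):105/32)
total length: 1005/16

1005/16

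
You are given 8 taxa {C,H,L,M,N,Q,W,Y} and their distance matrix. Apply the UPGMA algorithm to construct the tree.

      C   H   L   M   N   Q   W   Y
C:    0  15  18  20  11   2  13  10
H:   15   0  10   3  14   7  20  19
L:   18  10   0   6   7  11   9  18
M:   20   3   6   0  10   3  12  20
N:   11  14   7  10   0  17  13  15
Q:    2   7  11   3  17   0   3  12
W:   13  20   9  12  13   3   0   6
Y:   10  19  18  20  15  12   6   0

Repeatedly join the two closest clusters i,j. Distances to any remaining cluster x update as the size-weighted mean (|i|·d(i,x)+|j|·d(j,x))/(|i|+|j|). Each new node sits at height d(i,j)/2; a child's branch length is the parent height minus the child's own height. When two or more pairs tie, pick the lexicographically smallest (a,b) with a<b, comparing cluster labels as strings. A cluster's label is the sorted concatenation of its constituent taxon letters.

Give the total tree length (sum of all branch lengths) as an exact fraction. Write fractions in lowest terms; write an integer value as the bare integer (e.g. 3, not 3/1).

iteration 1: select C,Q (d=2); attach at lengths (1, 1); label the merged cluster CQ
  updated: d(CQ,H)=11, d(CQ,L)=29/2, d(CQ,M)=23/2, d(CQ,N)=14, d(CQ,W)=8, d(CQ,Y)=11
iteration 2: select H,M (d=3); attach at lengths (3/2, 3/2); label the merged cluster HM
  updated: d(CQ,HM)=45/4, d(HM,L)=8, d(HM,N)=12, d(HM,W)=16, d(HM,Y)=39/2
iteration 3: select W,Y (d=6); attach at lengths (3, 3); label the merged cluster WY
  updated: d(CQ,WY)=19/2, d(HM,WY)=71/4, d(L,WY)=27/2, d(N,WY)=14
iteration 4: select L,N (d=7); attach at lengths (7/2, 7/2); label the merged cluster LN
  updated: d(CQ,LN)=57/4, d(HM,LN)=10, d(LN,WY)=55/4
iteration 5: select CQ,WY (d=19/2); attach at lengths (15/4, 7/4); label the merged cluster CQWY
  updated: d(CQWY,HM)=29/2, d(CQWY,LN)=14
iteration 6: select HM,LN (d=10); attach at lengths (7/2, 3/2); label the merged cluster HLMN
  updated: d(CQWY,HLMN)=57/4
iteration 7: select CQWY,HLMN (d=57/4); attach at lengths (19/8, 17/8); label the merged cluster CHLMNQWY
final tree: (((C:1,Q:1):15/4,(W:3,Y:3):7/4):19/8,((H:3/2,M:3/2):7/2,(L:7/2,N:7/2):3/2):17/8)
total length: 33

33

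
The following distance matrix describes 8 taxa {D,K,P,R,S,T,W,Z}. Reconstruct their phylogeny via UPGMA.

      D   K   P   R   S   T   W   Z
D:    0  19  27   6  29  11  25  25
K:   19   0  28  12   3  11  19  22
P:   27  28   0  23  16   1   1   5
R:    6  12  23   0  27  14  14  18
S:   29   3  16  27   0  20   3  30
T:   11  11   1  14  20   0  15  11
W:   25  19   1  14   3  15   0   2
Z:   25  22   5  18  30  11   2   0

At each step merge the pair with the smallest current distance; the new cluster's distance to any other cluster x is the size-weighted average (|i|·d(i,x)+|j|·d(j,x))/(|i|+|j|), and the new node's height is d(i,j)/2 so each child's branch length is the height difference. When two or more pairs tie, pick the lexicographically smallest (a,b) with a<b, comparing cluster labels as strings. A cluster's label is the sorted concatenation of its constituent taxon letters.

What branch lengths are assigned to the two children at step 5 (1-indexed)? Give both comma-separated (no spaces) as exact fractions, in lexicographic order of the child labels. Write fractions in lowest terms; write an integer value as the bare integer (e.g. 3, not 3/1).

7/2,3

step 1: merge (P,T) at d=1; branch lengths P→1/2, T→1/2; new cluster PT
  updated: d(D,PT)=19, d(K,PT)=39/2, d(PT,R)=37/2, d(PT,S)=18, d(PT,W)=8, d(PT,Z)=8
step 2: merge (W,Z) at d=2; branch lengths W→1, Z→1; new cluster WZ
  updated: d(D,WZ)=25, d(K,WZ)=41/2, d(PT,WZ)=8, d(R,WZ)=16, d(S,WZ)=33/2
step 3: merge (K,S) at d=3; branch lengths K→3/2, S→3/2; new cluster KS
  updated: d(D,KS)=24, d(KS,PT)=75/4, d(KS,R)=39/2, d(KS,WZ)=37/2
step 4: merge (D,R) at d=6; branch lengths D→3, R→3; new cluster DR
  updated: d(DR,KS)=87/4, d(DR,PT)=75/4, d(DR,WZ)=41/2
step 5: merge (PT,WZ) at d=8; branch lengths PT→7/2, WZ→3; new cluster PTWZ
  updated: d(DR,PTWZ)=157/8, d(KS,PTWZ)=149/8
step 6: merge (KS,PTWZ) at d=149/8; branch lengths KS→125/16, PTWZ→85/16; new cluster KPSTWZ
  updated: d(DR,KPSTWZ)=61/3
step 7: merge (DR,KPSTWZ) at d=61/3; branch lengths DR→43/6, KPSTWZ→41/48; new cluster DKPRSTWZ
final tree: ((D:3,R:3):43/6,((K:3/2,S:3/2):125/16,((P:1/2,T:1/2):7/2,(W:1,Z:1):3):85/16):41/48)
total length: 1903/48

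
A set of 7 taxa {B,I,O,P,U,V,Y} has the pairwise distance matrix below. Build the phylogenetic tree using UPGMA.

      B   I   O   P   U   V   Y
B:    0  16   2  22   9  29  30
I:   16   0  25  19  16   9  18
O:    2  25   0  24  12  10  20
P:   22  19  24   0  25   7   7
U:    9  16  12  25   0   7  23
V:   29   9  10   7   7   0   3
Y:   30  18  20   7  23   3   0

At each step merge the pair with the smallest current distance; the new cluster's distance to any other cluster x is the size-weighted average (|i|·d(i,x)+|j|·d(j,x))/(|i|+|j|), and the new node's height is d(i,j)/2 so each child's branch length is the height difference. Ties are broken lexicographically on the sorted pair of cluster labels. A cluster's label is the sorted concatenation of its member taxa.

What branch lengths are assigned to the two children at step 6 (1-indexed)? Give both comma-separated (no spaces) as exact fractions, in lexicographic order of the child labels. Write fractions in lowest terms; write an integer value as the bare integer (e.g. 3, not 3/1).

121/24,21/8

1. join B+O (d=2) ⇒ BO; edges |B|=1, |O|=1
  updated: d(BO,I)=41/2, d(BO,P)=23, d(BO,U)=21/2, d(BO,V)=39/2, d(BO,Y)=25
2. join V+Y (d=3) ⇒ VY; edges |V|=3/2, |Y|=3/2
  updated: d(BO,VY)=89/4, d(I,VY)=27/2, d(P,VY)=7, d(U,VY)=15
3. join P+VY (d=7) ⇒ PVY; edges |P|=7/2, |VY|=2
  updated: d(BO,PVY)=45/2, d(I,PVY)=46/3, d(PVY,U)=55/3
4. join BO+U (d=21/2) ⇒ BOU; edges |BO|=17/4, |U|=21/4
  updated: d(BOU,I)=19, d(BOU,PVY)=190/9
5. join I+PVY (d=46/3) ⇒ IPVY; edges |I|=23/3, |PVY|=25/6
  updated: d(BOU,IPVY)=247/12
6. join BOU+IPVY (d=247/12) ⇒ BIOPUVY; edges |BOU|=121/24, |IPVY|=21/8
final tree: (((B:1,O:1):17/4,U:21/4):121/24,(I:23/3,(P:7/2,(V:3/2,Y:3/2):2):25/6):21/8)
total length: 79/2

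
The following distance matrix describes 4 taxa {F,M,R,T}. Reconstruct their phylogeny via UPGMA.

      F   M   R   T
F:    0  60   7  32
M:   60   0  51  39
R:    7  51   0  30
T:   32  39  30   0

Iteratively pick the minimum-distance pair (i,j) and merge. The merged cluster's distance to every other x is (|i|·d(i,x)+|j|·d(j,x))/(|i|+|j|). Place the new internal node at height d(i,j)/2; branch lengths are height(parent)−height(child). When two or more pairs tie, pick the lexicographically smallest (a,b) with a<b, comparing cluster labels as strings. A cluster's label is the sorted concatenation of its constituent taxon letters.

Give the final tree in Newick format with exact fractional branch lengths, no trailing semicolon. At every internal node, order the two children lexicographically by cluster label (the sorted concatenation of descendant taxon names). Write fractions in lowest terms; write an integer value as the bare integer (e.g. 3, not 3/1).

1. join F+R (d=7) ⇒ FR; edges |F|=7/2, |R|=7/2
  updated: d(FR,M)=111/2, d(FR,T)=31
2. join FR+T (d=31) ⇒ FRT; edges |FR|=12, |T|=31/2
  updated: d(FRT,M)=50
3. join FRT+M (d=50) ⇒ FMRT; edges |FRT|=19/2, |M|=25
final tree: (((F:7/2,R:7/2):12,T:31/2):19/2,M:25)
total length: 69

(((F:7/2,R:7/2):12,T:31/2):19/2,M:25)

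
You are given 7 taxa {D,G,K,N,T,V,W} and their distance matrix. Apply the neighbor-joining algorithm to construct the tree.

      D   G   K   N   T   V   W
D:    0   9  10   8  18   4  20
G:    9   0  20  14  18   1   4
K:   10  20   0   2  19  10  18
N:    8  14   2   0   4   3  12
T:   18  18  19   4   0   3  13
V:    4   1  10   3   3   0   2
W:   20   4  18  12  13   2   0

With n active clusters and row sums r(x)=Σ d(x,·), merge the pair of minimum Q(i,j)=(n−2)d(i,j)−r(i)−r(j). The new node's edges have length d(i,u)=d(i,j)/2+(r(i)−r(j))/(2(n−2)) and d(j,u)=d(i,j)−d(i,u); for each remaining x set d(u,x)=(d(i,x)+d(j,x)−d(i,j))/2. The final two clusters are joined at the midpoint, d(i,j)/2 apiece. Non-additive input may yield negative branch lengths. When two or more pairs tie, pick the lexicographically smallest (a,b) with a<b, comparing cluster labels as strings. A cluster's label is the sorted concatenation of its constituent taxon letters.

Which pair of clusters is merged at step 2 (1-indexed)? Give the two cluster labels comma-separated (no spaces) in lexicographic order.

step 1: merge (G,W) at d=4, Q=-115; branch lengths G→17/10, W→23/10; new cluster GW
  updated: d(D,GW)=25/2, d(GW,K)=17, d(GW,N)=11, d(GW,T)=27/2, d(GW,V)=-1/2
step 2: merge (K,N) at d=2, Q=-78; branch lengths K→19/4, N→-11/4; new cluster KN
  updated: d(D,KN)=8, d(GW,KN)=13, d(KN,T)=21/2, d(KN,V)=11/2
step 3: merge (D,KN) at d=8, Q=-111/2; branch lengths D→59/12, KN→37/12; new cluster DKN
  updated: d(DKN,GW)=35/4, d(DKN,T)=41/4, d(DKN,V)=3/4
step 4: merge (DKN,T) at d=41/4, Q=-26; branch lengths DKN→27/8, T→55/8; new cluster DKNT
  updated: d(DKNT,GW)=6, d(DKNT,V)=-13/4
step 5: merge (DKNT,GW) at d=6, Q=-9/4; branch lengths DKNT→13/8, GW→35/8; new cluster DGKNTW
  updated: d(DGKNTW,V)=-39/8
step 6: merge (DGKNTW,V) at d=-39/8; branch lengths DGKNTW→-39/16, V→-39/16; new cluster DGKNTVW
final tree: ((((D:59/12,(K:19/4,N:-11/4):37/12):27/8,T:55/8):13/8,(G:17/10,W:23/10):35/8):-39/16,V:-39/16)
total length: 203/8

K,N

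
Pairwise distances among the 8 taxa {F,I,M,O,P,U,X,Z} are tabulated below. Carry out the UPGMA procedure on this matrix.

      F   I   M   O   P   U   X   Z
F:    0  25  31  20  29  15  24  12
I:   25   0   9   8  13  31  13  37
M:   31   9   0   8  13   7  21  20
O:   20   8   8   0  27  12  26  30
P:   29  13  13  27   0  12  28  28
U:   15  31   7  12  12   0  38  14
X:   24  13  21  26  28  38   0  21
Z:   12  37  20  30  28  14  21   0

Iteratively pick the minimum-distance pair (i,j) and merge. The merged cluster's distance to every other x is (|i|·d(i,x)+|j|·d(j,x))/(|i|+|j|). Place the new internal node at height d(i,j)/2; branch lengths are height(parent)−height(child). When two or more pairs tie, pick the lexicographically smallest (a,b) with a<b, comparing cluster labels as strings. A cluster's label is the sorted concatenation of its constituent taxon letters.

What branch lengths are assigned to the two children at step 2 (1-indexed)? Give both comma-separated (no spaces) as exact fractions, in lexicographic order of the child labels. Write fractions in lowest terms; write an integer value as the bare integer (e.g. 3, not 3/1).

4,4

iteration 1: select M,U (d=7); attach at lengths (7/2, 7/2); label the merged cluster MU
  updated: d(F,MU)=23, d(I,MU)=20, d(MU,O)=10, d(MU,P)=25/2, d(MU,X)=59/2, d(MU,Z)=17
iteration 2: select I,O (d=8); attach at lengths (4, 4); label the merged cluster IO
  updated: d(F,IO)=45/2, d(IO,MU)=15, d(IO,P)=20, d(IO,X)=39/2, d(IO,Z)=67/2
iteration 3: select F,Z (d=12); attach at lengths (6, 6); label the merged cluster FZ
  updated: d(FZ,IO)=28, d(FZ,MU)=20, d(FZ,P)=57/2, d(FZ,X)=45/2
iteration 4: select MU,P (d=25/2); attach at lengths (11/4, 25/4); label the merged cluster MPU
  updated: d(FZ,MPU)=137/6, d(IO,MPU)=50/3, d(MPU,X)=29
iteration 5: select IO,MPU (d=50/3); attach at lengths (13/3, 25/12); label the merged cluster IMOPU
  updated: d(FZ,IMOPU)=249/10, d(IMOPU,X)=126/5
iteration 6: select FZ,X (d=45/2); attach at lengths (21/4, 45/4); label the merged cluster FXZ
  updated: d(FXZ,IMOPU)=25
iteration 7: select FXZ,IMOPU (d=25); attach at lengths (5/4, 25/6); label the merged cluster FIMOPUXZ
final tree: (((F:6,Z:6):21/4,X:45/4):5/4,((I:4,O:4):13/3,((M:7/2,U:7/2):11/4,P:25/4):25/12):25/6)
total length: 193/3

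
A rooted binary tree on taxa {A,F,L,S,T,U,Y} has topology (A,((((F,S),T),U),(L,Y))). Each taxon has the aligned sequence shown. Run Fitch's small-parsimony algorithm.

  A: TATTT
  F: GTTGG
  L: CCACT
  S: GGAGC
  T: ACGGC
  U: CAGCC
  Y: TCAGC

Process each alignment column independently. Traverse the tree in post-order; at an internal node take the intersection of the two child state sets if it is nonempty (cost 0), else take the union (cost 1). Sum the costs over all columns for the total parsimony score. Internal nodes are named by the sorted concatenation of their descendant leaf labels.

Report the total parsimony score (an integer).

site 0, node FS: F={G} ∩ S={G} → {G} (+0)
site 0, node FST: FS={G} ∪ T={A} → {A,G} (+1)
site 0, node FSTU: FST={A,G} ∪ U={C} → {A,C,G} (+1)
site 0, node LY: L={C} ∪ Y={T} → {C,T} (+1)
site 0, node FLSTUY: FSTU={A,C,G} ∩ LY={C,T} → {C} (+0)
site 0, node AFLSTUY: A={T} ∪ FLSTUY={C} → {C,T} (+1)
site 1, node FS: F={T} ∪ S={G} → {G,T} (+1)
site 1, node FST: FS={G,T} ∪ T={C} → {C,G,T} (+1)
site 1, node FSTU: FST={C,G,T} ∪ U={A} → {A,C,G,T} (+1)
site 1, node LY: L={C} ∩ Y={C} → {C} (+0)
site 1, node FLSTUY: FSTU={A,C,G,T} ∩ LY={C} → {C} (+0)
site 1, node AFLSTUY: A={A} ∪ FLSTUY={C} → {A,C} (+1)
site 2, node FS: F={T} ∪ S={A} → {A,T} (+1)
site 2, node FST: FS={A,T} ∪ T={G} → {A,G,T} (+1)
site 2, node FSTU: FST={A,G,T} ∩ U={G} → {G} (+0)
site 2, node LY: L={A} ∩ Y={A} → {A} (+0)
site 2, node FLSTUY: FSTU={G} ∪ LY={A} → {A,G} (+1)
site 2, node AFLSTUY: A={T} ∪ FLSTUY={A,G} → {A,G,T} (+1)
site 3, node FS: F={G} ∩ S={G} → {G} (+0)
site 3, node FST: FS={G} ∩ T={G} → {G} (+0)
site 3, node FSTU: FST={G} ∪ U={C} → {C,G} (+1)
site 3, node LY: L={C} ∪ Y={G} → {C,G} (+1)
site 3, node FLSTUY: FSTU={C,G} ∩ LY={C,G} → {C,G} (+0)
site 3, node AFLSTUY: A={T} ∪ FLSTUY={C,G} → {C,G,T} (+1)
site 4, node FS: F={G} ∪ S={C} → {C,G} (+1)
site 4, node FST: FS={C,G} ∩ T={C} → {C} (+0)
site 4, node FSTU: FST={C} ∩ U={C} → {C} (+0)
site 4, node LY: L={T} ∪ Y={C} → {C,T} (+1)
site 4, node FLSTUY: FSTU={C} ∩ LY={C,T} → {C} (+0)
site 4, node AFLSTUY: A={T} ∪ FLSTUY={C} → {C,T} (+1)
per-site changes: [4, 4, 4, 3, 3]; total = 18

18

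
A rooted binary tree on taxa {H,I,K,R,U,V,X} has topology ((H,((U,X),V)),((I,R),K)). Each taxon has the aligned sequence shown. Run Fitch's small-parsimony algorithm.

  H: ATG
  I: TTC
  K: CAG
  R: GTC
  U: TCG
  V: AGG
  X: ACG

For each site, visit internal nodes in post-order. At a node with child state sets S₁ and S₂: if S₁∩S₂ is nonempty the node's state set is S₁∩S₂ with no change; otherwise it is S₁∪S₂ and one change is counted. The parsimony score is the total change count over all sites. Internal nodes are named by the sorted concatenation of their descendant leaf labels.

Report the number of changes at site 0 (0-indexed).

UX@0: {T} ∪ {A} = {A,T} (union, +1)
UVX@0: {A,T} ∩ {A} = {A} (intersection, +0)
HUVX@0: {A} ∩ {A} = {A} (intersection, +0)
IR@0: {T} ∪ {G} = {G,T} (union, +1)
IKR@0: {G,T} ∪ {C} = {C,G,T} (union, +1)
HIKRUVX@0: {A} ∪ {C,G,T} = {A,C,G,T} (union, +1)
UX@1: {C} ∩ {C} = {C} (intersection, +0)
UVX@1: {C} ∪ {G} = {C,G} (union, +1)
HUVX@1: {T} ∪ {C,G} = {C,G,T} (union, +1)
IR@1: {T} ∩ {T} = {T} (intersection, +0)
IKR@1: {T} ∪ {A} = {A,T} (union, +1)
HIKRUVX@1: {C,G,T} ∩ {A,T} = {T} (intersection, +0)
UX@2: {G} ∩ {G} = {G} (intersection, +0)
UVX@2: {G} ∩ {G} = {G} (intersection, +0)
HUVX@2: {G} ∩ {G} = {G} (intersection, +0)
IR@2: {C} ∩ {C} = {C} (intersection, +0)
IKR@2: {C} ∪ {G} = {C,G} (union, +1)
HIKRUVX@2: {G} ∩ {C,G} = {G} (intersection, +0)
per-site changes: [4, 3, 1]; total = 8

4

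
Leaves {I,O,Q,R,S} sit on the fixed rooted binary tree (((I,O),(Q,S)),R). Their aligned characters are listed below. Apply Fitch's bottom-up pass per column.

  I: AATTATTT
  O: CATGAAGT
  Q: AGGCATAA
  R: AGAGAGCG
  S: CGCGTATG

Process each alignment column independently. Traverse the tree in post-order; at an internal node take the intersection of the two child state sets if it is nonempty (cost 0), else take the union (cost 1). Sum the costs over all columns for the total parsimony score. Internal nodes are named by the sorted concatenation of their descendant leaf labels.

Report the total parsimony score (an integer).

site 0, node IO: I={A} ∪ O={C} → {A,C} (+1)
site 0, node QS: Q={A} ∪ S={C} → {A,C} (+1)
site 0, node IOQS: IO={A,C} ∩ QS={A,C} → {A,C} (+0)
site 0, node IOQRS: IOQS={A,C} ∩ R={A} → {A} (+0)
site 1, node IO: I={A} ∩ O={A} → {A} (+0)
site 1, node QS: Q={G} ∩ S={G} → {G} (+0)
site 1, node IOQS: IO={A} ∪ QS={G} → {A,G} (+1)
site 1, node IOQRS: IOQS={A,G} ∩ R={G} → {G} (+0)
site 2, node IO: I={T} ∩ O={T} → {T} (+0)
site 2, node QS: Q={G} ∪ S={C} → {C,G} (+1)
site 2, node IOQS: IO={T} ∪ QS={C,G} → {C,G,T} (+1)
site 2, node IOQRS: IOQS={C,G,T} ∪ R={A} → {A,C,G,T} (+1)
site 3, node IO: I={T} ∪ O={G} → {G,T} (+1)
site 3, node QS: Q={C} ∪ S={G} → {C,G} (+1)
site 3, node IOQS: IO={G,T} ∩ QS={C,G} → {G} (+0)
site 3, node IOQRS: IOQS={G} ∩ R={G} → {G} (+0)
site 4, node IO: I={A} ∩ O={A} → {A} (+0)
site 4, node QS: Q={A} ∪ S={T} → {A,T} (+1)
site 4, node IOQS: IO={A} ∩ QS={A,T} → {A} (+0)
site 4, node IOQRS: IOQS={A} ∩ R={A} → {A} (+0)
site 5, node IO: I={T} ∪ O={A} → {A,T} (+1)
site 5, node QS: Q={T} ∪ S={A} → {A,T} (+1)
site 5, node IOQS: IO={A,T} ∩ QS={A,T} → {A,T} (+0)
site 5, node IOQRS: IOQS={A,T} ∪ R={G} → {A,G,T} (+1)
site 6, node IO: I={T} ∪ O={G} → {G,T} (+1)
site 6, node QS: Q={A} ∪ S={T} → {A,T} (+1)
site 6, node IOQS: IO={G,T} ∩ QS={A,T} → {T} (+0)
site 6, node IOQRS: IOQS={T} ∪ R={C} → {C,T} (+1)
site 7, node IO: I={T} ∩ O={T} → {T} (+0)
site 7, node QS: Q={A} ∪ S={G} → {A,G} (+1)
site 7, node IOQS: IO={T} ∪ QS={A,G} → {A,G,T} (+1)
site 7, node IOQRS: IOQS={A,G,T} ∩ R={G} → {G} (+0)
per-site changes: [2, 1, 3, 2, 1, 3, 3, 2]; total = 17

17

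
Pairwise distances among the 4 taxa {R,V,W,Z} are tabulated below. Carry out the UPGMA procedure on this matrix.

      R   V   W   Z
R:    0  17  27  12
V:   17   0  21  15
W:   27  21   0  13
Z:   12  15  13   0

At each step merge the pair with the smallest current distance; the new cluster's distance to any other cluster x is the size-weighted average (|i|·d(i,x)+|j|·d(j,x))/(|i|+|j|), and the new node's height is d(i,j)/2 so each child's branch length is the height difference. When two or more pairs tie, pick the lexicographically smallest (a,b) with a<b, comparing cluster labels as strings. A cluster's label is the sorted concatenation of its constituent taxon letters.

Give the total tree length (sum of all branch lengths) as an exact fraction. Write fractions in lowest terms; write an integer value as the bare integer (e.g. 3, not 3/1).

103/3

iteration 1: select R,Z (d=12); attach at lengths (6, 6); label the merged cluster RZ
  updated: d(RZ,V)=16, d(RZ,W)=20
iteration 2: select RZ,V (d=16); attach at lengths (2, 8); label the merged cluster RVZ
  updated: d(RVZ,W)=61/3
iteration 3: select RVZ,W (d=61/3); attach at lengths (13/6, 61/6); label the merged cluster RVWZ
final tree: (((R:6,Z:6):2,V:8):13/6,W:61/6)
total length: 103/3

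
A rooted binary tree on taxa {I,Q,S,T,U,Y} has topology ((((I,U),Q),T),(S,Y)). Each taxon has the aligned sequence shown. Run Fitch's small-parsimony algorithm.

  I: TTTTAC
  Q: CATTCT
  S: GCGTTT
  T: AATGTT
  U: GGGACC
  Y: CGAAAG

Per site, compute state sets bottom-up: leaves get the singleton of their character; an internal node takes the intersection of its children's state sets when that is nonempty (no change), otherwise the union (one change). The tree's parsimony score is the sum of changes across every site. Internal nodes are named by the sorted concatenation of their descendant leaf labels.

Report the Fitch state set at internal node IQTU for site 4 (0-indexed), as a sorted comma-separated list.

[col 0] IU: children I:{T}, U:{G} ∪→ {G,T}; cost 1
[col 0] IQU: children IU:{G,T}, Q:{C} ∪→ {C,G,T}; cost 1
[col 0] IQTU: children IQU:{C,G,T}, T:{A} ∪→ {A,C,G,T}; cost 1
[col 0] SY: children S:{G}, Y:{C} ∪→ {C,G}; cost 1
[col 0] IQSTUY: children IQTU:{A,C,G,T}, SY:{C,G} ∩→ {C,G}; cost 0
[col 1] IU: children I:{T}, U:{G} ∪→ {G,T}; cost 1
[col 1] IQU: children IU:{G,T}, Q:{A} ∪→ {A,G,T}; cost 1
[col 1] IQTU: children IQU:{A,G,T}, T:{A} ∩→ {A}; cost 0
[col 1] SY: children S:{C}, Y:{G} ∪→ {C,G}; cost 1
[col 1] IQSTUY: children IQTU:{A}, SY:{C,G} ∪→ {A,C,G}; cost 1
[col 2] IU: children I:{T}, U:{G} ∪→ {G,T}; cost 1
[col 2] IQU: children IU:{G,T}, Q:{T} ∩→ {T}; cost 0
[col 2] IQTU: children IQU:{T}, T:{T} ∩→ {T}; cost 0
[col 2] SY: children S:{G}, Y:{A} ∪→ {A,G}; cost 1
[col 2] IQSTUY: children IQTU:{T}, SY:{A,G} ∪→ {A,G,T}; cost 1
[col 3] IU: children I:{T}, U:{A} ∪→ {A,T}; cost 1
[col 3] IQU: children IU:{A,T}, Q:{T} ∩→ {T}; cost 0
[col 3] IQTU: children IQU:{T}, T:{G} ∪→ {G,T}; cost 1
[col 3] SY: children S:{T}, Y:{A} ∪→ {A,T}; cost 1
[col 3] IQSTUY: children IQTU:{G,T}, SY:{A,T} ∩→ {T}; cost 0
[col 4] IU: children I:{A}, U:{C} ∪→ {A,C}; cost 1
[col 4] IQU: children IU:{A,C}, Q:{C} ∩→ {C}; cost 0
[col 4] IQTU: children IQU:{C}, T:{T} ∪→ {C,T}; cost 1
[col 4] SY: children S:{T}, Y:{A} ∪→ {A,T}; cost 1
[col 4] IQSTUY: children IQTU:{C,T}, SY:{A,T} ∩→ {T}; cost 0
[col 5] IU: children I:{C}, U:{C} ∩→ {C}; cost 0
[col 5] IQU: children IU:{C}, Q:{T} ∪→ {C,T}; cost 1
[col 5] IQTU: children IQU:{C,T}, T:{T} ∩→ {T}; cost 0
[col 5] SY: children S:{T}, Y:{G} ∪→ {G,T}; cost 1
[col 5] IQSTUY: children IQTU:{T}, SY:{G,T} ∩→ {T}; cost 0
per-site changes: [4, 4, 3, 3, 3, 2]; total = 19

C,T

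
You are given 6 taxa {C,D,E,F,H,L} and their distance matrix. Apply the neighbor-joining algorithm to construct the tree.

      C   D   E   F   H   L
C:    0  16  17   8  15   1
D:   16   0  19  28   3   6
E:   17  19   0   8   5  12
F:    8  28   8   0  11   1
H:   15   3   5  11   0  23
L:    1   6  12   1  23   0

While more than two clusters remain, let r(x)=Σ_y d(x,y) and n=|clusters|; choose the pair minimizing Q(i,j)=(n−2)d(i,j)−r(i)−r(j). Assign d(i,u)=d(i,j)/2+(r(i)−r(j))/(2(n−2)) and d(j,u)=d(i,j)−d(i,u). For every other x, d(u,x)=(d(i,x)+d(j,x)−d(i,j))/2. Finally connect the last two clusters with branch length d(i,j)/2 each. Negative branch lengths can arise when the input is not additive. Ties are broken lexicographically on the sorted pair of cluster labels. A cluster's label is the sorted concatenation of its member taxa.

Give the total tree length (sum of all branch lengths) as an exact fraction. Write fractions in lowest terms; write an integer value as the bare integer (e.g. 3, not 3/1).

49/2

1. join D+H (d=3, Q=-117) ⇒ DH; edges |D|=27/8, |H|=-3/8
  updated: d(C,DH)=14, d(DH,E)=21/2, d(DH,F)=18, d(DH,L)=13
2. join DH+E (d=21/2, Q=-143/2) ⇒ DEH; edges |DH|=79/12, |E|=47/12
  updated: d(C,DEH)=41/4, d(DEH,F)=31/4, d(DEH,L)=29/4
3. join C+L (d=1, Q=-53/2) ⇒ CL; edges |C|=3, |L|=-2
  updated: d(CL,DEH)=33/4, d(CL,F)=4
4. join CL+DEH (d=33/4, Q=-20) ⇒ CDEHL; edges |CL|=9/4, |DEH|=6
  updated: d(CDEHL,F)=7/4
5. join CDEHL+F (d=7/4) ⇒ CDEFHL; edges |CDEHL|=7/8, |F|=7/8
final tree: (((C:3,L:-2):9/4,((D:27/8,H:-3/8):79/12,E:47/12):6):7/8,F:7/8)
total length: 49/2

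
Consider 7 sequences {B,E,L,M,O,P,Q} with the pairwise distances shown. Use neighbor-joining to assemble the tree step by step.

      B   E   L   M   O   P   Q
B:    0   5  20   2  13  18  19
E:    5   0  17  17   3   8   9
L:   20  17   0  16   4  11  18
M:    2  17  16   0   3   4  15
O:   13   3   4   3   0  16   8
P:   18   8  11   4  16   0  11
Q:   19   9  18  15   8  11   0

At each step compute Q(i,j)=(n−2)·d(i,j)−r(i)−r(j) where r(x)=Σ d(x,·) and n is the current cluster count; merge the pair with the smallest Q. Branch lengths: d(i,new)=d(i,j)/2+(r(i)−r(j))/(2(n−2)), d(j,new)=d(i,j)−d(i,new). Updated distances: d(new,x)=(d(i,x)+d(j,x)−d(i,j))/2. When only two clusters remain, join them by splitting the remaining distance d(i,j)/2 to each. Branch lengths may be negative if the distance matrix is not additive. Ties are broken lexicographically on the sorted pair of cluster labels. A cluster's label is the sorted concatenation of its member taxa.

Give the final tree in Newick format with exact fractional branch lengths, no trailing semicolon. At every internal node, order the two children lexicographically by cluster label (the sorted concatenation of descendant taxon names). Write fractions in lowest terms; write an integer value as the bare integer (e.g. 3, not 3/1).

1. join B+M (d=2, Q=-124) ⇒ BM; edges |B|=3, |M|=-1
  updated: d(BM,E)=10, d(BM,L)=17, d(BM,O)=7, d(BM,P)=10, d(BM,Q)=16
2. join L+O (d=4, Q=-89) ⇒ LO; edges |L|=45/8, |O|=-13/8
  updated: d(BM,LO)=10, d(E,LO)=8, d(LO,P)=23/2, d(LO,Q)=11
3. join BM+LO (d=10, Q=-113/2) ⇒ BLMO; edges |BM|=71/12, |LO|=49/12
  updated: d(BLMO,E)=4, d(BLMO,P)=23/4, d(BLMO,Q)=17/2
4. join BLMO+P (d=23/4, Q=-63/2) ⇒ BLMOP; edges |BLMO|=5/4, |P|=9/2
  updated: d(BLMOP,E)=25/8, d(BLMOP,Q)=55/8
5. join BLMOP+E (d=25/8, Q=-19) ⇒ BELMOP; edges |BLMOP|=1/2, |E|=21/8
  updated: d(BELMOP,Q)=51/8
6. join BELMOP+Q (d=51/8) ⇒ BELMOPQ; edges |BELMOP|=51/16, |Q|=51/16
final tree: (((((B:3,M:-1):71/12,(L:45/8,O:-13/8):49/12):5/4,P:9/2):1/2,E:21/8):51/16,Q:51/16)
total length: 125/4

(((((B:3,M:-1):71/12,(L:45/8,O:-13/8):49/12):5/4,P:9/2):1/2,E:21/8):51/16,Q:51/16)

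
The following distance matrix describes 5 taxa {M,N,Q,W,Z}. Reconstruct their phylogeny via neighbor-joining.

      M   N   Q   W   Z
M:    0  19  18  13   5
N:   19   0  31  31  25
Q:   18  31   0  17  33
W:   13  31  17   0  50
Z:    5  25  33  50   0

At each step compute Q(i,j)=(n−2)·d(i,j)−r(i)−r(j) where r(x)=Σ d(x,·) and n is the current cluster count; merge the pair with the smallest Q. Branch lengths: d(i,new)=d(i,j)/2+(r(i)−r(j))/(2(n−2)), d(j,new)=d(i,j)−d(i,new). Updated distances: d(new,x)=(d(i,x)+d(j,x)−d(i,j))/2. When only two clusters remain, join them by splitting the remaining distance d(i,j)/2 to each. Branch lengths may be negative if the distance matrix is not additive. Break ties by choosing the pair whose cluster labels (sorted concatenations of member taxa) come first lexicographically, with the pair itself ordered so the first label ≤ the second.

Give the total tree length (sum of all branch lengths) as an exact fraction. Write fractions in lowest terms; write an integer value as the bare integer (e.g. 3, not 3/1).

step 1: merge (Q,W) at d=17, Q=-159; branch lengths Q→13/2, W→21/2; new cluster QW
  updated: d(M,QW)=7, d(N,QW)=45/2, d(QW,Z)=33
step 2: merge (M,Z) at d=5, Q=-84; branch lengths M→-11/2, Z→21/2; new cluster MZ
  updated: d(MZ,N)=39/2, d(MZ,QW)=35/2
step 3: merge (MZ,N) at d=39/2, Q=-119/2; branch lengths MZ→29/4, N→49/4; new cluster MNZ
  updated: d(MNZ,QW)=41/4
step 4: merge (MNZ,QW) at d=41/4; branch lengths MNZ→41/8, QW→41/8; new cluster MNQWZ
final tree: (((M:-11/2,Z:21/2):29/4,N:49/4):41/8,(Q:13/2,W:21/2):41/8)
total length: 207/4

207/4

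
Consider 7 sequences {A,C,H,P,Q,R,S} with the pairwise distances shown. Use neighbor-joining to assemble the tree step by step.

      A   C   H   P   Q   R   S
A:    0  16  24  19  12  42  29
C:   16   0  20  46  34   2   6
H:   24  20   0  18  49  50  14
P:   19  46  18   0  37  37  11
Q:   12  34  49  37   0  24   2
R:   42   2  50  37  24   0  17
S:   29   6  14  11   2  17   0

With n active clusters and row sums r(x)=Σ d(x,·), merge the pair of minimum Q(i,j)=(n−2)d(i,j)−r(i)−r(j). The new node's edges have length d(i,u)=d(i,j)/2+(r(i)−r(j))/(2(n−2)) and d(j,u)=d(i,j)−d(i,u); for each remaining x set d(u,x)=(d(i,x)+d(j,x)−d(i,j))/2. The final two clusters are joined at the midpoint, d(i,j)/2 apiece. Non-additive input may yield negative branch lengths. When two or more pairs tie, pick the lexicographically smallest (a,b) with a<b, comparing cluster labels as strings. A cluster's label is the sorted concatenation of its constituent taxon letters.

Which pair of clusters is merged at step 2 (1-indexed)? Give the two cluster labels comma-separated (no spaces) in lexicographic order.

step 1: merge (C,R) at d=2, Q=-286; branch lengths C→-19/5, R→29/5; new cluster CR
  updated: d(A,CR)=28, d(CR,H)=34, d(CR,P)=81/2, d(CR,Q)=28, d(CR,S)=21/2
step 2: merge (H,P) at d=18, Q=-385/2; branch lengths H→171/16, P→117/16; new cluster HP
  updated: d(A,HP)=25/2, d(CR,HP)=113/4, d(HP,Q)=34, d(HP,S)=7/2
step 3: merge (A,HP) at d=25/2, Q=-489/4; branch lengths A→163/24, HP→137/24; new cluster AHP
  updated: d(AHP,CR)=175/8, d(AHP,Q)=67/4, d(AHP,S)=10
step 4: merge (AHP,CR) at d=175/8, Q=-261/4; branch lengths AHP→8, CR→111/8; new cluster ACHPR
  updated: d(ACHPR,Q)=183/16, d(ACHPR,S)=-11/16
step 5: merge (ACHPR,Q) at d=183/16, Q=-51/4; branch lengths ACHPR→35/8, Q→113/16; new cluster ACHPQR
  updated: d(ACHPQR,S)=-81/16
step 6: merge (ACHPQR,S) at d=-81/16; branch lengths ACHPQR→-81/32, S→-81/32; new cluster ACHPQRS
final tree: ((((A:163/24,(H:171/16,P:117/16):137/24):8,(C:-19/5,R:29/5):111/8):35/8,Q:113/16):-81/32,S:-81/32)
total length: 243/4

H,P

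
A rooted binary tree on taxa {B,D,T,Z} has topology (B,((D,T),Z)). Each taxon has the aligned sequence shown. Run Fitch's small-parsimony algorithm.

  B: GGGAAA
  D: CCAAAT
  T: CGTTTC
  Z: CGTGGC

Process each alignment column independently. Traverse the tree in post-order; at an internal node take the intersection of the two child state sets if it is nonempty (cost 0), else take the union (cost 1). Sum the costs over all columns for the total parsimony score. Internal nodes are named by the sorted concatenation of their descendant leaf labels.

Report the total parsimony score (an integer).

10

[col 0] DT: children D:{C}, T:{C} ∩→ {C}; cost 0
[col 0] DTZ: children DT:{C}, Z:{C} ∩→ {C}; cost 0
[col 0] BDTZ: children B:{G}, DTZ:{C} ∪→ {C,G}; cost 1
[col 1] DT: children D:{C}, T:{G} ∪→ {C,G}; cost 1
[col 1] DTZ: children DT:{C,G}, Z:{G} ∩→ {G}; cost 0
[col 1] BDTZ: children B:{G}, DTZ:{G} ∩→ {G}; cost 0
[col 2] DT: children D:{A}, T:{T} ∪→ {A,T}; cost 1
[col 2] DTZ: children DT:{A,T}, Z:{T} ∩→ {T}; cost 0
[col 2] BDTZ: children B:{G}, DTZ:{T} ∪→ {G,T}; cost 1
[col 3] DT: children D:{A}, T:{T} ∪→ {A,T}; cost 1
[col 3] DTZ: children DT:{A,T}, Z:{G} ∪→ {A,G,T}; cost 1
[col 3] BDTZ: children B:{A}, DTZ:{A,G,T} ∩→ {A}; cost 0
[col 4] DT: children D:{A}, T:{T} ∪→ {A,T}; cost 1
[col 4] DTZ: children DT:{A,T}, Z:{G} ∪→ {A,G,T}; cost 1
[col 4] BDTZ: children B:{A}, DTZ:{A,G,T} ∩→ {A}; cost 0
[col 5] DT: children D:{T}, T:{C} ∪→ {C,T}; cost 1
[col 5] DTZ: children DT:{C,T}, Z:{C} ∩→ {C}; cost 0
[col 5] BDTZ: children B:{A}, DTZ:{C} ∪→ {A,C}; cost 1
per-site changes: [1, 1, 2, 2, 2, 2]; total = 10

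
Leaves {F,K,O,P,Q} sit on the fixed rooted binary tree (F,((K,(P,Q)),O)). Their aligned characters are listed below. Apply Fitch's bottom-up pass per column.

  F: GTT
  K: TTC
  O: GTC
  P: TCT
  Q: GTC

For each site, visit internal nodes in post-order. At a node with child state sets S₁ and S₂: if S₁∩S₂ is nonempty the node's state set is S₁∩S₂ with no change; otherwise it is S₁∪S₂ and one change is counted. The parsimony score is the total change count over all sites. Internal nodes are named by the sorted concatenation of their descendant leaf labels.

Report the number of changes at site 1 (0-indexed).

PQ@0: {T} ∪ {G} = {G,T} (union, +1)
KPQ@0: {T} ∩ {G,T} = {T} (intersection, +0)
KOPQ@0: {T} ∪ {G} = {G,T} (union, +1)
FKOPQ@0: {G} ∩ {G,T} = {G} (intersection, +0)
PQ@1: {C} ∪ {T} = {C,T} (union, +1)
KPQ@1: {T} ∩ {C,T} = {T} (intersection, +0)
KOPQ@1: {T} ∩ {T} = {T} (intersection, +0)
FKOPQ@1: {T} ∩ {T} = {T} (intersection, +0)
PQ@2: {T} ∪ {C} = {C,T} (union, +1)
KPQ@2: {C} ∩ {C,T} = {C} (intersection, +0)
KOPQ@2: {C} ∩ {C} = {C} (intersection, +0)
FKOPQ@2: {T} ∪ {C} = {C,T} (union, +1)
per-site changes: [2, 1, 2]; total = 5

1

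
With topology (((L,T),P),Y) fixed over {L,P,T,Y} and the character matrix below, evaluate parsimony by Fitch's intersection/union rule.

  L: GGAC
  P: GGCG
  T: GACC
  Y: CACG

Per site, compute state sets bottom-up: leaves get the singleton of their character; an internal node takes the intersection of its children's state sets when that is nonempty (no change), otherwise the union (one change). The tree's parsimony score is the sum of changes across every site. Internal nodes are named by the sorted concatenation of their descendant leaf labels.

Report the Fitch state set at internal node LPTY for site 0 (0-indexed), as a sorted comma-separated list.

site 0, node LT: L={G} ∩ T={G} → {G} (+0)
site 0, node LPT: LT={G} ∩ P={G} → {G} (+0)
site 0, node LPTY: LPT={G} ∪ Y={C} → {C,G} (+1)
site 1, node LT: L={G} ∪ T={A} → {A,G} (+1)
site 1, node LPT: LT={A,G} ∩ P={G} → {G} (+0)
site 1, node LPTY: LPT={G} ∪ Y={A} → {A,G} (+1)
site 2, node LT: L={A} ∪ T={C} → {A,C} (+1)
site 2, node LPT: LT={A,C} ∩ P={C} → {C} (+0)
site 2, node LPTY: LPT={C} ∩ Y={C} → {C} (+0)
site 3, node LT: L={C} ∩ T={C} → {C} (+0)
site 3, node LPT: LT={C} ∪ P={G} → {C,G} (+1)
site 3, node LPTY: LPT={C,G} ∩ Y={G} → {G} (+0)
per-site changes: [1, 2, 1, 1]; total = 5

C,G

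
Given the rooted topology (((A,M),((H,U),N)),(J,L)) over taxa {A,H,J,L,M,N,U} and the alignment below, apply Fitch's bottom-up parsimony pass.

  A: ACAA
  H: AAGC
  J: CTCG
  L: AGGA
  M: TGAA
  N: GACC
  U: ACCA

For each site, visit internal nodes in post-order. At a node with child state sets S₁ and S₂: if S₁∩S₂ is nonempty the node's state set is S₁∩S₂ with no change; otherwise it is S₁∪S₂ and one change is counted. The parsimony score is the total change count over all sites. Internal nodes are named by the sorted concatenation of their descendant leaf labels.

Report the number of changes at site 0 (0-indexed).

3

[col 0] AM: children A:{A}, M:{T} ∪→ {A,T}; cost 1
[col 0] HU: children H:{A}, U:{A} ∩→ {A}; cost 0
[col 0] HNU: children HU:{A}, N:{G} ∪→ {A,G}; cost 1
[col 0] AHMNU: children AM:{A,T}, HNU:{A,G} ∩→ {A}; cost 0
[col 0] JL: children J:{C}, L:{A} ∪→ {A,C}; cost 1
[col 0] AHJLMNU: children AHMNU:{A}, JL:{A,C} ∩→ {A}; cost 0
[col 1] AM: children A:{C}, M:{G} ∪→ {C,G}; cost 1
[col 1] HU: children H:{A}, U:{C} ∪→ {A,C}; cost 1
[col 1] HNU: children HU:{A,C}, N:{A} ∩→ {A}; cost 0
[col 1] AHMNU: children AM:{C,G}, HNU:{A} ∪→ {A,C,G}; cost 1
[col 1] JL: children J:{T}, L:{G} ∪→ {G,T}; cost 1
[col 1] AHJLMNU: children AHMNU:{A,C,G}, JL:{G,T} ∩→ {G}; cost 0
[col 2] AM: children A:{A}, M:{A} ∩→ {A}; cost 0
[col 2] HU: children H:{G}, U:{C} ∪→ {C,G}; cost 1
[col 2] HNU: children HU:{C,G}, N:{C} ∩→ {C}; cost 0
[col 2] AHMNU: children AM:{A}, HNU:{C} ∪→ {A,C}; cost 1
[col 2] JL: children J:{C}, L:{G} ∪→ {C,G}; cost 1
[col 2] AHJLMNU: children AHMNU:{A,C}, JL:{C,G} ∩→ {C}; cost 0
[col 3] AM: children A:{A}, M:{A} ∩→ {A}; cost 0
[col 3] HU: children H:{C}, U:{A} ∪→ {A,C}; cost 1
[col 3] HNU: children HU:{A,C}, N:{C} ∩→ {C}; cost 0
[col 3] AHMNU: children AM:{A}, HNU:{C} ∪→ {A,C}; cost 1
[col 3] JL: children J:{G}, L:{A} ∪→ {A,G}; cost 1
[col 3] AHJLMNU: children AHMNU:{A,C}, JL:{A,G} ∩→ {A}; cost 0
per-site changes: [3, 4, 3, 3]; total = 13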